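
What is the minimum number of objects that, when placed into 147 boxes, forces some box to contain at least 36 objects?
n = (36 − 1)·147 + 1 = 5146

By the generalised pigeonhole principle, to guarantee some box contains ≥ r objects we need more than (r − 1) · k objects total. Threshold: n = (r − 1) · k + 1. With r = 36 and k = 147: n = 35 · 147 + 1 = 5145 + 1 = 5146. For n = 5145 = 35 · 147, we can put exactly 35 objects in every box, avoiding 36 in any single one — so 5146 is tight.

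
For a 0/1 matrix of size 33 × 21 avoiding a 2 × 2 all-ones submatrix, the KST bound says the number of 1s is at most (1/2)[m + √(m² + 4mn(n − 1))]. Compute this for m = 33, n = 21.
z(33, 21; 2, 2) ≤ (1/2)[33 + √(33² + 4·33·21·20)] = (1/2)[33 + √56529] = 135.3791

Kővári–Sós–Turán: let r_1, ..., r_33 be the row sums and z = Σ r_i the total number of 1s. Each pair of columns can share at most one row with both entries 1 (else a 2×2 all-ones block appears), so Σ_i C(r_i, 2) ≤ C(21, 2) = 210. By convexity Σ_i C(r_i, 2) ≥ 33·C(z/33, 2) = z(z − 33)/(2·33), giving z² − 33z − 33·21·20 ≤ 0 and hence z ≤ (1/2)[33 + √(1089 + 4·13860)] = (1/2)[33 + √56529] ≈ (1/2)(33 + 237.7583) = 135.3791.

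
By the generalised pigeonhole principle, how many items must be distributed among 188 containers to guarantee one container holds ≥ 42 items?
n = (42 − 1)·188 + 1 = 7709

By the generalised pigeonhole principle, to guarantee some box contains ≥ r objects we need more than (r − 1) · k objects total. Threshold: n = (r − 1) · k + 1. With r = 42 and k = 188: n = 41 · 188 + 1 = 7708 + 1 = 7709. For n = 7708 = 41 · 188, we can put exactly 41 objects in every box, avoiding 42 in any single one — so 7709 is tight.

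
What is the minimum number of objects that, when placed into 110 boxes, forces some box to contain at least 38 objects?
n = (38 − 1)·110 + 1 = 4071

By the generalised pigeonhole principle, to guarantee some box contains ≥ r objects we need more than (r − 1) · k objects total. Threshold: n = (r − 1) · k + 1. With r = 38 and k = 110: n = 37 · 110 + 1 = 4070 + 1 = 4071. For n = 4070 = 37 · 110, we can put exactly 37 objects in every box, avoiding 38 in any single one — so 4071 is tight.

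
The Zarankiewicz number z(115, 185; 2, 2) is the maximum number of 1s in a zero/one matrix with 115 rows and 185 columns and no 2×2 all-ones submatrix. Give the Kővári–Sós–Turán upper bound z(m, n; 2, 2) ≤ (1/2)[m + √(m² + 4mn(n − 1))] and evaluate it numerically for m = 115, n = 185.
z(115, 185; 2, 2) ≤ (1/2)[115 + √(115² + 4·115·185·184)] = (1/2)[115 + √15671625] = 2036.8702

Kővári–Sós–Turán: let r_1, ..., r_115 be the row sums and z = Σ r_i the total number of 1s. Each pair of columns can share at most one row with both entries 1 (else a 2×2 all-ones block appears), so Σ_i C(r_i, 2) ≤ C(185, 2) = 17020. By convexity Σ_i C(r_i, 2) ≥ 115·C(z/115, 2) = z(z − 115)/(2·115), giving z² − 115z − 115·185·184 ≤ 0 and hence z ≤ (1/2)[115 + √(13225 + 4·3914600)] = (1/2)[115 + √15671625] ≈ (1/2)(115 + 3958.7403) = 2036.8702.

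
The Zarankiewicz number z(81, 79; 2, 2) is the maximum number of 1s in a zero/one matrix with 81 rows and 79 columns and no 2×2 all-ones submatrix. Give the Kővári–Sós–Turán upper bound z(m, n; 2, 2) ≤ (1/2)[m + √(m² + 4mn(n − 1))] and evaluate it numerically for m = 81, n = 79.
z(81, 79; 2, 2) ≤ (1/2)[81 + √(81² + 4·81·79·78)] = (1/2)[81 + √2003049] = 748.1456

Kővári–Sós–Turán: let r_1, ..., r_81 be the row sums and z = Σ r_i the total number of 1s. Each pair of columns can share at most one row with both entries 1 (else a 2×2 all-ones block appears), so Σ_i C(r_i, 2) ≤ C(79, 2) = 3081. By convexity Σ_i C(r_i, 2) ≥ 81·C(z/81, 2) = z(z − 81)/(2·81), giving z² − 81z − 81·79·78 ≤ 0 and hence z ≤ (1/2)[81 + √(6561 + 4·499122)] = (1/2)[81 + √2003049] ≈ (1/2)(81 + 1415.2911) = 748.1456.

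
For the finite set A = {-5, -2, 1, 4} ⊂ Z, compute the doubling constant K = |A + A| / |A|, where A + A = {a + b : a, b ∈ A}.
K = |A + A| / |A| = 7/4

Enumerate A + A = {a + b : a, b ∈ A}. With |A| = 4, there are |A|^2 = 16 ordered sum pairs; collecting distinct values, A + A = {-10, -7, -4, -1, 2, 5, 8}, so |A + A| = 7. Thus K = 7/4. Here |A + A| = 2|A| − 1 = 7, the minimum possible — so K = 7/4 is minimal, which holds iff A is an arithmetic progression.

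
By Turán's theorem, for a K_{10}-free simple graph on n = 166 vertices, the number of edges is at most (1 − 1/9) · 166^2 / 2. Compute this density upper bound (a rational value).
Turán density bound = (8/9) · 166^2/2 = 110224/9 ≈ 12247.1111

Turán's theorem: ex(n, K_{r+1}) is achieved by the complete r-partite Turán graph T(n, r) with parts as balanced as possible, and is at most (1 − 1/r) · n^2/2. For r = 9, n = 166: the density bound is (8/9) · 27556/2 = 110224/9 ≈ 12247.1111. The integer-valued extremum is e(T(166, 9)) = 12246, which is strictly less than the density bound 110224/9 since 9 ∤ 166 (the parts of T(166, 9) cannot all be equal).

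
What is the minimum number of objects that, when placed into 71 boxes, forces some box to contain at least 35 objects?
n = (35 − 1)·71 + 1 = 2415

By the generalised pigeonhole principle, to guarantee some box contains ≥ r objects we need more than (r − 1) · k objects total. Threshold: n = (r − 1) · k + 1. With r = 35 and k = 71: n = 34 · 71 + 1 = 2414 + 1 = 2415. For n = 2414 = 34 · 71, we can put exactly 34 objects in every box, avoiding 35 in any single one — so 2415 is tight.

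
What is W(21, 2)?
W(21, 2) = 21 + 1 = 22

A 2-term AP is any pair of integers, so a monochromatic 2-AP exists iff some colour is used at least twice. With 21 colours, the colouring i ↦ i on {1, ..., 21} uses each colour once, avoiding any monochromatic pair, so W(21, 2) > 21. For {1, ..., 22}, pigeonhole forces two integers of the same colour, which form a monochromatic 2-AP. Hence W(21, 2) = 22.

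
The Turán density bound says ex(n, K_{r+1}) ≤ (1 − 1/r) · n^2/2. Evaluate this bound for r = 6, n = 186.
Turán density bound = (5/6) · 186^2/2 = 14415

Turán's theorem: ex(n, K_{r+1}) is achieved by the complete r-partite Turán graph T(n, r) with parts as balanced as possible, and is at most (1 − 1/r) · n^2/2. For r = 6, n = 186: the density bound is (5/6) · 34596/2 = 14415. Since 6 ∣ 186, the Turán graph T(186, 6) has parts of equal size 31, and its edge count e(T(186, 6)) = 14415 attains the density bound exactly.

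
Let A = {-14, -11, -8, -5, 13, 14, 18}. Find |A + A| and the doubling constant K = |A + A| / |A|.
K = |A + A| / |A| = 25/7

Enumerate A + A = {a + b : a, b ∈ A}. With |A| = 7, there are |A|^2 = 49 ordered sum pairs; collecting distinct values, A + A = {-28, -25, -22, -19, -16, -13, -10, -1, 0, 2, 3, 4, 5, 6, 7, 8, 9, 10, 13, 26, 27, 28, 31, 32, 36}, so |A + A| = 25. Thus K = 25/7. For comparison, the minimum possible |A + A| over all 7-element sets is 2·7 − 1 = 13 (so min K = 13/7), attained only by arithmetic progressions.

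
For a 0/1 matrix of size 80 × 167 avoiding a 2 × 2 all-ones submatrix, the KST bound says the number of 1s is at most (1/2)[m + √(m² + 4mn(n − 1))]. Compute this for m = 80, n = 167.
z(80, 167; 2, 2) ≤ (1/2)[80 + √(80² + 4·80·167·166)] = (1/2)[80 + √8877440] = 1529.7517

Kővári–Sós–Turán: let r_1, ..., r_80 be the row sums and z = Σ r_i the total number of 1s. Each pair of columns can share at most one row with both entries 1 (else a 2×2 all-ones block appears), so Σ_i C(r_i, 2) ≤ C(167, 2) = 13861. By convexity Σ_i C(r_i, 2) ≥ 80·C(z/80, 2) = z(z − 80)/(2·80), giving z² − 80z − 80·167·166 ≤ 0 and hence z ≤ (1/2)[80 + √(6400 + 4·2217760)] = (1/2)[80 + √8877440] ≈ (1/2)(80 + 2979.5033) = 1529.7517.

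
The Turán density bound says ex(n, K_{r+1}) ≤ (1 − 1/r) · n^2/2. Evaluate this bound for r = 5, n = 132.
Turán density bound = (4/5) · 132^2/2 = 34848/5 ≈ 6969.6

Turán's theorem: ex(n, K_{r+1}) is achieved by the complete r-partite Turán graph T(n, r) with parts as balanced as possible, and is at most (1 − 1/r) · n^2/2. For r = 5, n = 132: the density bound is (4/5) · 17424/2 = 34848/5 ≈ 6969.6. The integer-valued extremum is e(T(132, 5)) = 6969, which is strictly less than the density bound 34848/5 since 5 ∤ 132 (the parts of T(132, 5) cannot all be equal).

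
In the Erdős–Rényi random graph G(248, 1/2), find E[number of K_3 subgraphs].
E[# K_3] = C(248, 3) · (1/2)^C(3, 2) = 2511496 / 2^3 = 313937

For each 3-subset S of vertices (there are C(248, 3) = 2511496 such S), let X_S = 1 if S induces a K_3 (all C(3, 2) = 3 edges present). Then P(X_S = 1) = (1/2)^3 = 1/8. By linearity of expectation, E[# K_3] = C(248, 3) · (1/2)^3 = 2511496 / 8 = 313937.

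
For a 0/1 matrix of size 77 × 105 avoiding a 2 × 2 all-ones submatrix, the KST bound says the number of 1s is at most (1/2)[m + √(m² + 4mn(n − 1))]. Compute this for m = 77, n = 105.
z(77, 105; 2, 2) ≤ (1/2)[77 + √(77² + 4·77·105·104)] = (1/2)[77 + √3369289] = 956.2812

Kővári–Sós–Turán: let r_1, ..., r_77 be the row sums and z = Σ r_i the total number of 1s. Each pair of columns can share at most one row with both entries 1 (else a 2×2 all-ones block appears), so Σ_i C(r_i, 2) ≤ C(105, 2) = 5460. By convexity Σ_i C(r_i, 2) ≥ 77·C(z/77, 2) = z(z − 77)/(2·77), giving z² − 77z − 77·105·104 ≤ 0 and hence z ≤ (1/2)[77 + √(5929 + 4·840840)] = (1/2)[77 + √3369289] ≈ (1/2)(77 + 1835.5623) = 956.2812.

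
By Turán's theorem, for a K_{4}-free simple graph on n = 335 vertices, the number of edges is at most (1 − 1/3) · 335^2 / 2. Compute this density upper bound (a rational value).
Turán density bound = (2/3) · 335^2/2 = 112225/3 ≈ 37408.3333

Turán's theorem: ex(n, K_{r+1}) is achieved by the complete r-partite Turán graph T(n, r) with parts as balanced as possible, and is at most (1 − 1/r) · n^2/2. For r = 3, n = 335: the density bound is (2/3) · 112225/2 = 112225/3 ≈ 37408.3333. The integer-valued extremum is e(T(335, 3)) = 37408, which is strictly less than the density bound 112225/3 since 3 ∤ 335 (the parts of T(335, 3) cannot all be equal).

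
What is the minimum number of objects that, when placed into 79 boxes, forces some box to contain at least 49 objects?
n = (49 − 1)·79 + 1 = 3793

By the generalised pigeonhole principle, to guarantee some box contains ≥ r objects we need more than (r − 1) · k objects total. Threshold: n = (r − 1) · k + 1. With r = 49 and k = 79: n = 48 · 79 + 1 = 3792 + 1 = 3793. For n = 3792 = 48 · 79, we can put exactly 48 objects in every box, avoiding 49 in any single one — so 3793 is tight.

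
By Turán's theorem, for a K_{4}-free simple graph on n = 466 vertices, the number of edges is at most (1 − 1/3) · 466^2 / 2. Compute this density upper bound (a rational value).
Turán density bound = (2/3) · 466^2/2 = 217156/3 ≈ 72385.3333

Turán's theorem: ex(n, K_{r+1}) is achieved by the complete r-partite Turán graph T(n, r) with parts as balanced as possible, and is at most (1 − 1/r) · n^2/2. For r = 3, n = 466: the density bound is (2/3) · 217156/2 = 217156/3 ≈ 72385.3333. The integer-valued extremum is e(T(466, 3)) = 72385, which is strictly less than the density bound 217156/3 since 3 ∤ 466 (the parts of T(466, 3) cannot all be equal).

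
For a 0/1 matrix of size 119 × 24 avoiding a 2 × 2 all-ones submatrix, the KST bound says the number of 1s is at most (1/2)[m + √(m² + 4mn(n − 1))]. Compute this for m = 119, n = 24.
z(119, 24; 2, 2) ≤ (1/2)[119 + √(119² + 4·119·24·23)] = (1/2)[119 + √276913] = 322.6126

Kővári–Sós–Turán: let r_1, ..., r_119 be the row sums and z = Σ r_i the total number of 1s. Each pair of columns can share at most one row with both entries 1 (else a 2×2 all-ones block appears), so Σ_i C(r_i, 2) ≤ C(24, 2) = 276. By convexity Σ_i C(r_i, 2) ≥ 119·C(z/119, 2) = z(z − 119)/(2·119), giving z² − 119z − 119·24·23 ≤ 0 and hence z ≤ (1/2)[119 + √(14161 + 4·65688)] = (1/2)[119 + √276913] ≈ (1/2)(119 + 526.2252) = 322.6126.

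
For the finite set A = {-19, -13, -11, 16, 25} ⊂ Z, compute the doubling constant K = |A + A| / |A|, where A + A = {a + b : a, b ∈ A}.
K = |A + A| / |A| = 15/5 = 3

Enumerate A + A = {a + b : a, b ∈ A}. With |A| = 5, there are |A|^2 = 25 ordered sum pairs; collecting distinct values, A + A = {-38, -32, -30, -26, -24, -22, -3, 3, 5, 6, 12, 14, 32, 41, 50}, so |A + A| = 15. Thus K = 15/5 = 3. For comparison, the minimum possible |A + A| over all 5-element sets is 2·5 − 1 = 9 (so min K = 9/5), attained only by arithmetic progressions.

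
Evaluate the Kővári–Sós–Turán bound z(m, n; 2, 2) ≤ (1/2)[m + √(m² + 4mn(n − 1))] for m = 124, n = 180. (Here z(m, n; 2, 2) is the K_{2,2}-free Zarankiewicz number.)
z(124, 180; 2, 2) ≤ (1/2)[124 + √(124² + 4·124·180·179)] = (1/2)[124 + √15996496] = 2061.781

Kővári–Sós–Turán: let r_1, ..., r_124 be the row sums and z = Σ r_i the total number of 1s. Each pair of columns can share at most one row with both entries 1 (else a 2×2 all-ones block appears), so Σ_i C(r_i, 2) ≤ C(180, 2) = 16110. By convexity Σ_i C(r_i, 2) ≥ 124·C(z/124, 2) = z(z − 124)/(2·124), giving z² − 124z − 124·180·179 ≤ 0 and hence z ≤ (1/2)[124 + √(15376 + 4·3995280)] = (1/2)[124 + √15996496] ≈ (1/2)(124 + 3999.562) = 2061.781.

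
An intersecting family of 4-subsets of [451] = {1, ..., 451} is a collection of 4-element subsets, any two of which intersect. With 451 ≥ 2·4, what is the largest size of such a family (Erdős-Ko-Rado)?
max |F| = C(450, 3) = 15086400

Erdős-Ko-Rado (1961): when n ≥ 2k, max |F| = C(n−1, k−1). The bound is attained by the star {A : i ∈ A} for any fixed i ∈ [n]. Here C(451−1, 4−1) = C(450, 3) = 15086400.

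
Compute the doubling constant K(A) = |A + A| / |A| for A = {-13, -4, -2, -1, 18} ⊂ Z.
K = |A + A| / |A| = 15/5 = 3

Enumerate A + A = {a + b : a, b ∈ A}. With |A| = 5, there are |A|^2 = 25 ordered sum pairs; collecting distinct values, A + A = {-26, -17, -15, -14, -8, -6, -5, -4, -3, -2, 5, 14, 16, 17, 36}, so |A + A| = 15. Thus K = 15/5 = 3. For comparison, the minimum possible |A + A| over all 5-element sets is 2·5 − 1 = 9 (so min K = 9/5), attained only by arithmetic progressions.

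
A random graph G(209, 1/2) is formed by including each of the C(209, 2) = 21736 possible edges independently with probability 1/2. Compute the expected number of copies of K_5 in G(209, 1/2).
E[# K_5] = C(209, 5) · (1/2)^C(5, 2) = 3166793916 / 2^10 = 791698479/256 ≈ 3092572.183594

For each 5-subset S of vertices (there are C(209, 5) = 3166793916 such S), let X_S = 1 if S induces a K_5 (all C(5, 2) = 10 edges present). Then P(X_S = 1) = (1/2)^10 = 1/1024. By linearity of expectation, E[# K_5] = C(209, 5) · (1/2)^10 = 3166793916 / 1024 = 791698479/256 ≈ 3092572.183594.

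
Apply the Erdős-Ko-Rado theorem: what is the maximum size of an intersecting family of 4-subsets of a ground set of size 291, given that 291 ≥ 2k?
max |F| = C(290, 3) = 4022880

Erdős-Ko-Rado (1961): when n ≥ 2k, max |F| = C(n−1, k−1). The bound is attained by the star {A : i ∈ A} for any fixed i ∈ [n]. Here C(291−1, 4−1) = C(290, 3) = 4022880.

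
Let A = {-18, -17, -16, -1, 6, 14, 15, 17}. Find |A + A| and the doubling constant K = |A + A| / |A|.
K = |A + A| / |A| = 31/8

Enumerate A + A = {a + b : a, b ∈ A}. With |A| = 8, there are |A|^2 = 64 ordered sum pairs; collecting distinct values, A + A = {-36, -35, -34, -33, -32, -19, -18, -17, -12, -11, -10, -4, -3, -2, -1, 0, 1, 5, 12, 13, 14, 16, 20, 21, 23, 28, 29, 30, 31, 32, 34}, so |A + A| = 31. Thus K = 31/8. For comparison, the minimum possible |A + A| over all 8-element sets is 2·8 − 1 = 15 (so min K = 15/8), attained only by arithmetic progressions.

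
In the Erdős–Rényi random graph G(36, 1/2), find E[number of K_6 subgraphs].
E[# K_6] = C(36, 6) · (1/2)^C(6, 2) = 1947792 / 2^15 = 121737/2048 ≈ 59.441895

For each 6-subset S of vertices (there are C(36, 6) = 1947792 such S), let X_S = 1 if S induces a K_6 (all C(6, 2) = 15 edges present). Then P(X_S = 1) = (1/2)^15 = 1/32768. By linearity of expectation, E[# K_6] = C(36, 6) · (1/2)^15 = 1947792 / 32768 = 121737/2048 ≈ 59.441895.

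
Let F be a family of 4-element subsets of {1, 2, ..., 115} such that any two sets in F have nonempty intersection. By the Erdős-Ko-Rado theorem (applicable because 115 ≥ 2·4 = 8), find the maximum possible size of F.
max |F| = C(114, 3) = 240464

The Erdős-Ko-Rado theorem states: for n ≥ 2k, an intersecting family of k-subsets of an n-element set has size at most C(n − 1, k − 1), with equality for 'star' families {A ⊆ [n] : |A| = k, i ∈ A} (fix an element i). For n = 115, k = 4: C(114, 3) = 240464.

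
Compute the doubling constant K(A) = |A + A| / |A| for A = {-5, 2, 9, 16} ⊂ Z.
K = |A + A| / |A| = 7/4

Enumerate A + A = {a + b : a, b ∈ A}. With |A| = 4, there are |A|^2 = 16 ordered sum pairs; collecting distinct values, A + A = {-10, -3, 4, 11, 18, 25, 32}, so |A + A| = 7. Thus K = 7/4. Here |A + A| = 2|A| − 1 = 7, the minimum possible — so K = 7/4 is minimal, which holds iff A is an arithmetic progression.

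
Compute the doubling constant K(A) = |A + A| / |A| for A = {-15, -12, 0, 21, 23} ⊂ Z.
K = |A + A| / |A| = 15/5 = 3

Enumerate A + A = {a + b : a, b ∈ A}. With |A| = 5, there are |A|^2 = 25 ordered sum pairs; collecting distinct values, A + A = {-30, -27, -24, -15, -12, 0, 6, 8, 9, 11, 21, 23, 42, 44, 46}, so |A + A| = 15. Thus K = 15/5 = 3. For comparison, the minimum possible |A + A| over all 5-element sets is 2·5 − 1 = 9 (so min K = 9/5), attained only by arithmetic progressions.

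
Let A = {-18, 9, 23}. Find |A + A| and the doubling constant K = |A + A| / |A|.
K = |A + A| / |A| = 6/3 = 2

Enumerate A + A = {a + b : a, b ∈ A}. With |A| = 3, there are |A|^2 = 9 ordered sum pairs; collecting distinct values, A + A = {-36, -9, 5, 18, 32, 46}, so |A + A| = 6. Thus K = 6/3 = 2. For comparison, the minimum possible |A + A| over all 3-element sets is 2·3 − 1 = 5 (so min K = 5/3), attained only by arithmetic progressions.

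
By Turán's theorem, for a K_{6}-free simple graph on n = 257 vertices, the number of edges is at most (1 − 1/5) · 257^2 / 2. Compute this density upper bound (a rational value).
Turán density bound = (4/5) · 257^2/2 = 132098/5 ≈ 26419.6

Turán's theorem: ex(n, K_{r+1}) is achieved by the complete r-partite Turán graph T(n, r) with parts as balanced as possible, and is at most (1 − 1/r) · n^2/2. For r = 5, n = 257: the density bound is (4/5) · 66049/2 = 132098/5 ≈ 26419.6. The integer-valued extremum is e(T(257, 5)) = 26419, which is strictly less than the density bound 132098/5 since 5 ∤ 257 (the parts of T(257, 5) cannot all be equal).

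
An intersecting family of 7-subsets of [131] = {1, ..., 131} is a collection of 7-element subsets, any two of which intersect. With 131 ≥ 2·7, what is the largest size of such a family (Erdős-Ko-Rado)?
max |F| = C(130, 6) = 5963412000

Erdős-Ko-Rado (1961): when n ≥ 2k, max |F| = C(n−1, k−1). The bound is attained by the star {A : i ∈ A} for any fixed i ∈ [n]. Here C(131−1, 7−1) = C(130, 6) = 5963412000.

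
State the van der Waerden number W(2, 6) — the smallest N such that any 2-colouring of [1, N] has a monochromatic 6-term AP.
W(2, 6) = 1132

W(2, 6) = 1132. The lower bound W(2, 6) > 1131 comes from an explicit good 2-colouring of [1, 1131]; the upper bound W(2, 6) ≤ 1132 was verified by exhaustive search over 2-colourings of [1, 1132].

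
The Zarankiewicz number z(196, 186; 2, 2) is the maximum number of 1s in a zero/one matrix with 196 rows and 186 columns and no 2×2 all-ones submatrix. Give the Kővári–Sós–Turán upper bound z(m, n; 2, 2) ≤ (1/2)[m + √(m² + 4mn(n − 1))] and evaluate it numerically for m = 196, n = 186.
z(196, 186; 2, 2) ≤ (1/2)[196 + √(196² + 4·196·186·185)] = (1/2)[196 + √27015856] = 2696.839

Kővári–Sós–Turán: let r_1, ..., r_196 be the row sums and z = Σ r_i the total number of 1s. Each pair of columns can share at most one row with both entries 1 (else a 2×2 all-ones block appears), so Σ_i C(r_i, 2) ≤ C(186, 2) = 17205. By convexity Σ_i C(r_i, 2) ≥ 196·C(z/196, 2) = z(z − 196)/(2·196), giving z² − 196z − 196·186·185 ≤ 0 and hence z ≤ (1/2)[196 + √(38416 + 4·6744360)] = (1/2)[196 + √27015856] ≈ (1/2)(196 + 5197.6779) = 2696.839.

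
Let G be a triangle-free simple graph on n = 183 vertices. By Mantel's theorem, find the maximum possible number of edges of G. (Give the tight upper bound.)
ex(183, K_3) = ⌊183^2/4⌋ = 8372

Mantel (1907): a triangle-free graph on n vertices has at most ⌊n^2/4⌋ edges, with equality for the complete bipartite graph K_{⌊n/2⌋, ⌈n/2⌉}. For n = 183: ⌊183^2/4⌋ = ⌊33489/4⌋ = 8372. The extremal graph is K_{91, 92}, which has 91·92 = 8372 edges.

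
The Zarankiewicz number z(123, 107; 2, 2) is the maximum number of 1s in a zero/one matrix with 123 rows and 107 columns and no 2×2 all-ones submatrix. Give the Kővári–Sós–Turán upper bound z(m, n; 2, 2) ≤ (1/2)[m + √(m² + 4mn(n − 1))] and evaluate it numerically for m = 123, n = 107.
z(123, 107; 2, 2) ≤ (1/2)[123 + √(123² + 4·123·107·106)] = (1/2)[123 + √5595393] = 1244.2292

Kővári–Sós–Turán: let r_1, ..., r_123 be the row sums and z = Σ r_i the total number of 1s. Each pair of columns can share at most one row with both entries 1 (else a 2×2 all-ones block appears), so Σ_i C(r_i, 2) ≤ C(107, 2) = 5671. By convexity Σ_i C(r_i, 2) ≥ 123·C(z/123, 2) = z(z − 123)/(2·123), giving z² − 123z − 123·107·106 ≤ 0 and hence z ≤ (1/2)[123 + √(15129 + 4·1395066)] = (1/2)[123 + √5595393] ≈ (1/2)(123 + 2365.4583) = 1244.2292.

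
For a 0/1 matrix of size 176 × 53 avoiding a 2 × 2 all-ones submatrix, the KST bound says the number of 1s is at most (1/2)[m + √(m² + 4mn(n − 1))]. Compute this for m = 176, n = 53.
z(176, 53; 2, 2) ≤ (1/2)[176 + √(176² + 4·176·53·52)] = (1/2)[176 + √1971200] = 789.9972

Kővári–Sós–Turán: let r_1, ..., r_176 be the row sums and z = Σ r_i the total number of 1s. Each pair of columns can share at most one row with both entries 1 (else a 2×2 all-ones block appears), so Σ_i C(r_i, 2) ≤ C(53, 2) = 1378. By convexity Σ_i C(r_i, 2) ≥ 176·C(z/176, 2) = z(z − 176)/(2·176), giving z² − 176z − 176·53·52 ≤ 0 and hence z ≤ (1/2)[176 + √(30976 + 4·485056)] = (1/2)[176 + √1971200] ≈ (1/2)(176 + 1403.9943) = 789.9972.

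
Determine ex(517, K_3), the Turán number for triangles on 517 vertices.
ex(517, K_3) = ⌊517^2/4⌋ = 66822

Mantel (1907): a triangle-free graph on n vertices has at most ⌊n^2/4⌋ edges, with equality for the complete bipartite graph K_{⌊n/2⌋, ⌈n/2⌉}. For n = 517: ⌊517^2/4⌋ = ⌊267289/4⌋ = 66822. The extremal graph is K_{258, 259}, which has 258·259 = 66822 edges.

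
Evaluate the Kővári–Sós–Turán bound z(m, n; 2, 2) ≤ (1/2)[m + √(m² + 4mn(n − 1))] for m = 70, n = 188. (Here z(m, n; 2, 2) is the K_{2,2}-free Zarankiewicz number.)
z(70, 188; 2, 2) ≤ (1/2)[70 + √(70² + 4·70·188·187)] = (1/2)[70 + √9848580] = 1604.1224

Kővári–Sós–Turán: let r_1, ..., r_70 be the row sums and z = Σ r_i the total number of 1s. Each pair of columns can share at most one row with both entries 1 (else a 2×2 all-ones block appears), so Σ_i C(r_i, 2) ≤ C(188, 2) = 17578. By convexity Σ_i C(r_i, 2) ≥ 70·C(z/70, 2) = z(z − 70)/(2·70), giving z² − 70z − 70·188·187 ≤ 0 and hence z ≤ (1/2)[70 + √(4900 + 4·2460920)] = (1/2)[70 + √9848580] ≈ (1/2)(70 + 3138.2447) = 1604.1224.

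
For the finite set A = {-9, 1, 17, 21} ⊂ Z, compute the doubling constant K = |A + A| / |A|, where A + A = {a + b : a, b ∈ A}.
K = |A + A| / |A| = 10/4 = 5/2

Enumerate A + A = {a + b : a, b ∈ A}. With |A| = 4, there are |A|^2 = 16 ordered sum pairs; collecting distinct values, A + A = {-18, -8, 2, 8, 12, 18, 22, 34, 38, 42}, so |A + A| = 10. Thus K = 10/4 = 5/2. For comparison, the minimum possible |A + A| over all 4-element sets is 2·4 − 1 = 7 (so min K = 7/4), attained only by arithmetic progressions.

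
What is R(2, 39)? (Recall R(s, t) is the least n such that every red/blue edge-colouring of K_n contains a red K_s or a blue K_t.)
R(2, 39) = 39

R(2, k) = k for all k ≥ 2: in a 2-colouring of K_k, either some edge is red (a red K_2) or all edges are blue (a blue K_k). And K_{38} coloured all-blue has no blue K_39, so R(2, 39) > 38. Hence R(2, 39) = 39.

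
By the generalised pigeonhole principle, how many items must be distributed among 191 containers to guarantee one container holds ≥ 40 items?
n = (40 − 1)·191 + 1 = 7450

By the generalised pigeonhole principle, to guarantee some box contains ≥ r objects we need more than (r − 1) · k objects total. Threshold: n = (r − 1) · k + 1. With r = 40 and k = 191: n = 39 · 191 + 1 = 7449 + 1 = 7450. For n = 7449 = 39 · 191, we can put exactly 39 objects in every box, avoiding 40 in any single one — so 7450 is tight.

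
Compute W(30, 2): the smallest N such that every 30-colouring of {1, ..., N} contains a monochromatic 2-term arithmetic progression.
W(30, 2) = 30 + 1 = 31

A 2-term AP is any pair of integers, so a monochromatic 2-AP exists iff some colour is used at least twice. With 30 colours, the colouring i ↦ i on {1, ..., 30} uses each colour once, avoiding any monochromatic pair, so W(30, 2) > 30. For {1, ..., 31}, pigeonhole forces two integers of the same colour, which form a monochromatic 2-AP. Hence W(30, 2) = 31.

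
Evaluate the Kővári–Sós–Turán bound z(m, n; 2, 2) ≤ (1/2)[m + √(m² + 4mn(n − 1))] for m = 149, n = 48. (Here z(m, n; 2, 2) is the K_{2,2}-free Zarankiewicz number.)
z(149, 48; 2, 2) ≤ (1/2)[149 + √(149² + 4·149·48·47)] = (1/2)[149 + √1366777] = 659.0462

Kővári–Sós–Turán: let r_1, ..., r_149 be the row sums and z = Σ r_i the total number of 1s. Each pair of columns can share at most one row with both entries 1 (else a 2×2 all-ones block appears), so Σ_i C(r_i, 2) ≤ C(48, 2) = 1128. By convexity Σ_i C(r_i, 2) ≥ 149·C(z/149, 2) = z(z − 149)/(2·149), giving z² − 149z − 149·48·47 ≤ 0 and hence z ≤ (1/2)[149 + √(22201 + 4·336144)] = (1/2)[149 + √1366777] ≈ (1/2)(149 + 1169.0924) = 659.0462.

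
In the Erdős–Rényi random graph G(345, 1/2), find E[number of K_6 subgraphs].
E[# K_6] = C(345, 6) · (1/2)^C(6, 2) = 2241808767660 / 2^15 = 560452191915/8192 ≈ 68414574.208374

For each 6-subset S of vertices (there are C(345, 6) = 2241808767660 such S), let X_S = 1 if S induces a K_6 (all C(6, 2) = 15 edges present). Then P(X_S = 1) = (1/2)^15 = 1/32768. By linearity of expectation, E[# K_6] = C(345, 6) · (1/2)^15 = 2241808767660 / 32768 = 560452191915/8192 ≈ 68414574.208374.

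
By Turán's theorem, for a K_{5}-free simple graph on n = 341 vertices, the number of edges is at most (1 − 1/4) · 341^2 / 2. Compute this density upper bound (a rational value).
Turán density bound = (3/4) · 341^2/2 = 348843/8 ≈ 43605.375

Turán's theorem: ex(n, K_{r+1}) is achieved by the complete r-partite Turán graph T(n, r) with parts as balanced as possible, and is at most (1 − 1/r) · n^2/2. For r = 4, n = 341: the density bound is (3/4) · 116281/2 = 348843/8 ≈ 43605.375. The integer-valued extremum is e(T(341, 4)) = 43605, which is strictly less than the density bound 348843/8 since 4 ∤ 341 (the parts of T(341, 4) cannot all be equal).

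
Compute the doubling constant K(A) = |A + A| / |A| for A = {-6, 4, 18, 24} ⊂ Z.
K = |A + A| / |A| = 10/4 = 5/2

Enumerate A + A = {a + b : a, b ∈ A}. With |A| = 4, there are |A|^2 = 16 ordered sum pairs; collecting distinct values, A + A = {-12, -2, 8, 12, 18, 22, 28, 36, 42, 48}, so |A + A| = 10. Thus K = 10/4 = 5/2. For comparison, the minimum possible |A + A| over all 4-element sets is 2·4 − 1 = 7 (so min K = 7/4), attained only by arithmetic progressions.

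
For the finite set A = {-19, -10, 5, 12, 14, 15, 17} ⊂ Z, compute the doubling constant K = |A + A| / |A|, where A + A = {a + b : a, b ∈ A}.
K = |A + A| / |A| = 26/7

Enumerate A + A = {a + b : a, b ∈ A}. With |A| = 7, there are |A|^2 = 49 ordered sum pairs; collecting distinct values, A + A = {-38, -29, -20, -14, -7, -5, -4, -2, 2, 4, 5, 7, 10, 17, 19, 20, 22, 24, 26, 27, 28, 29, 30, 31, 32, 34}, so |A + A| = 26. Thus K = 26/7. For comparison, the minimum possible |A + A| over all 7-element sets is 2·7 − 1 = 13 (so min K = 13/7), attained only by arithmetic progressions.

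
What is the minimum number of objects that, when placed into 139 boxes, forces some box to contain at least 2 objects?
n = (2 − 1)·139 + 1 = 140

By the generalised pigeonhole principle, to guarantee some box contains ≥ r objects we need more than (r − 1) · k objects total. Threshold: n = (r − 1) · k + 1. With r = 2 and k = 139: n = 1 · 139 + 1 = 139 + 1 = 140. For n = 139 = 1 · 139, we can put exactly 1 objects in every box, avoiding 2 in any single one — so 140 is tight.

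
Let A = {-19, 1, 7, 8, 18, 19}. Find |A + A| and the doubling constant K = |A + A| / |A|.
K = |A + A| / |A| = 20/6 = 10/3

Enumerate A + A = {a + b : a, b ∈ A}. With |A| = 6, there are |A|^2 = 36 ordered sum pairs; collecting distinct values, A + A = {-38, -18, -12, -11, -1, 0, 2, 8, 9, 14, 15, 16, 19, 20, 25, 26, 27, 36, 37, 38}, so |A + A| = 20. Thus K = 20/6 = 10/3. For comparison, the minimum possible |A + A| over all 6-element sets is 2·6 − 1 = 11 (so min K = 11/6), attained only by arithmetic progressions.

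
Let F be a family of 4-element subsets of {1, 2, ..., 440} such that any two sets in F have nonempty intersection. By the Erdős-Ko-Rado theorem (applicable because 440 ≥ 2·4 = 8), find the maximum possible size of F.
max |F| = C(439, 3) = 14004539

Erdős-Ko-Rado (1961): when n ≥ 2k, max |F| = C(n−1, k−1). The bound is attained by the star {A : i ∈ A} for any fixed i ∈ [n]. Here C(440−1, 4−1) = C(439, 3) = 14004539.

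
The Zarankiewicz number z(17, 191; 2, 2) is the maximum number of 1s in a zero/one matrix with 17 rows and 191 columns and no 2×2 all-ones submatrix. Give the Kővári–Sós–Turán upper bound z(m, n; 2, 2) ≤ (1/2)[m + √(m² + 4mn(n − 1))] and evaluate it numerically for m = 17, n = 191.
z(17, 191; 2, 2) ≤ (1/2)[17 + √(17² + 4·17·191·190)] = (1/2)[17 + √2468009] = 793.9949

Kővári–Sós–Turán: let r_1, ..., r_17 be the row sums and z = Σ r_i the total number of 1s. Each pair of columns can share at most one row with both entries 1 (else a 2×2 all-ones block appears), so Σ_i C(r_i, 2) ≤ C(191, 2) = 18145. By convexity Σ_i C(r_i, 2) ≥ 17·C(z/17, 2) = z(z − 17)/(2·17), giving z² − 17z − 17·191·190 ≤ 0 and hence z ≤ (1/2)[17 + √(289 + 4·616930)] = (1/2)[17 + √2468009] ≈ (1/2)(17 + 1570.9898) = 793.9949.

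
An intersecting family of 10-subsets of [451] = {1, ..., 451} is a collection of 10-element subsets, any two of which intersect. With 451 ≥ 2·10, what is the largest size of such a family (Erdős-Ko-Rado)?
max |F| = C(450, 9) = 1923911959887366800

The Erdős-Ko-Rado theorem states: for n ≥ 2k, an intersecting family of k-subsets of an n-element set has size at most C(n − 1, k − 1), with equality for 'star' families {A ⊆ [n] : |A| = k, i ∈ A} (fix an element i). For n = 451, k = 10: C(450, 9) = 1923911959887366800.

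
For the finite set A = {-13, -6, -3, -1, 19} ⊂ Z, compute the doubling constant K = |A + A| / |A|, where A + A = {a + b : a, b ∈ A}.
K = |A + A| / |A| = 15/5 = 3

Enumerate A + A = {a + b : a, b ∈ A}. With |A| = 5, there are |A|^2 = 25 ordered sum pairs; collecting distinct values, A + A = {-26, -19, -16, -14, -12, -9, -7, -6, -4, -2, 6, 13, 16, 18, 38}, so |A + A| = 15. Thus K = 15/5 = 3. For comparison, the minimum possible |A + A| over all 5-element sets is 2·5 − 1 = 9 (so min K = 9/5), attained only by arithmetic progressions.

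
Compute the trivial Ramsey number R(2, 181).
R(2, 181) = 181

R(2, k) = k for all k ≥ 2: in a 2-colouring of K_k, either some edge is red (a red K_2) or all edges are blue (a blue K_k). And K_{180} coloured all-blue has no blue K_181, so R(2, 181) > 180. Hence R(2, 181) = 181.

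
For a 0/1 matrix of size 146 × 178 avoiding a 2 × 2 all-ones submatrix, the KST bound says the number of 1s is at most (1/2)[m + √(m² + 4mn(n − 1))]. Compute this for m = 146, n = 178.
z(146, 178; 2, 2) ≤ (1/2)[146 + √(146² + 4·146·178·177)] = (1/2)[146 + √18420820] = 2218.9741

Kővári–Sós–Turán: let r_1, ..., r_146 be the row sums and z = Σ r_i the total number of 1s. Each pair of columns can share at most one row with both entries 1 (else a 2×2 all-ones block appears), so Σ_i C(r_i, 2) ≤ C(178, 2) = 15753. By convexity Σ_i C(r_i, 2) ≥ 146·C(z/146, 2) = z(z − 146)/(2·146), giving z² − 146z − 146·178·177 ≤ 0 and hence z ≤ (1/2)[146 + √(21316 + 4·4599876)] = (1/2)[146 + √18420820] ≈ (1/2)(146 + 4291.9483) = 2218.9741.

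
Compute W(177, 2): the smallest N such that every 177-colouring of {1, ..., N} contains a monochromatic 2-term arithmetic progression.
W(177, 2) = 177 + 1 = 178

A 2-term AP is any pair of integers, so a monochromatic 2-AP exists iff some colour is used at least twice. With 177 colours, the colouring i ↦ i on {1, ..., 177} uses each colour once, avoiding any monochromatic pair, so W(177, 2) > 177. For {1, ..., 178}, pigeonhole forces two integers of the same colour, which form a monochromatic 2-AP. Hence W(177, 2) = 178.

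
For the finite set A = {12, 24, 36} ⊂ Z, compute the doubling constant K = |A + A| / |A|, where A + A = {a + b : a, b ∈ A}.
K = |A + A| / |A| = 5/3

Enumerate A + A = {a + b : a, b ∈ A}. With |A| = 3, there are |A|^2 = 9 ordered sum pairs; collecting distinct values, A + A = {24, 36, 48, 60, 72}, so |A + A| = 5. Thus K = 5/3. Here |A + A| = 2|A| − 1 = 5, the minimum possible — so K = 5/3 is minimal, which holds iff A is an arithmetic progression.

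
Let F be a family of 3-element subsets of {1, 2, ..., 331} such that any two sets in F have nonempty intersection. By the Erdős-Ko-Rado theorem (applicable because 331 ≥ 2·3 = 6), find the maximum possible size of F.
max |F| = C(330, 2) = 54285

The Erdős-Ko-Rado theorem states: for n ≥ 2k, an intersecting family of k-subsets of an n-element set has size at most C(n − 1, k − 1), with equality for 'star' families {A ⊆ [n] : |A| = k, i ∈ A} (fix an element i). For n = 331, k = 3: C(330, 2) = 54285.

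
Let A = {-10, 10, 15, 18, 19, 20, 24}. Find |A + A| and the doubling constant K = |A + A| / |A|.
K = |A + A| / |A| = 24/7

Enumerate A + A = {a + b : a, b ∈ A}. With |A| = 7, there are |A|^2 = 49 ordered sum pairs; collecting distinct values, A + A = {-20, 0, 5, 8, 9, 10, 14, 20, 25, 28, 29, 30, 33, 34, 35, 36, 37, 38, 39, 40, 42, 43, 44, 48}, so |A + A| = 24. Thus K = 24/7. For comparison, the minimum possible |A + A| over all 7-element sets is 2·7 − 1 = 13 (so min K = 13/7), attained only by arithmetic progressions.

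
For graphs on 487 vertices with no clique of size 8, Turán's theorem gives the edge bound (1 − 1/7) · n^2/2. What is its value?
Turán density bound = (6/7) · 487^2/2 = 711507/7 ≈ 101643.8571

Turán's theorem: ex(n, K_{r+1}) is achieved by the complete r-partite Turán graph T(n, r) with parts as balanced as possible, and is at most (1 − 1/r) · n^2/2. For r = 7, n = 487: the density bound is (6/7) · 237169/2 = 711507/7 ≈ 101643.8571. The integer-valued extremum is e(T(487, 7)) = 101643, which is strictly less than the density bound 711507/7 since 7 ∤ 487 (the parts of T(487, 7) cannot all be equal).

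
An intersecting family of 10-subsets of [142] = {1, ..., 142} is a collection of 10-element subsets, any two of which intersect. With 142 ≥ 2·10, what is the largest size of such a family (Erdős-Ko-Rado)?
max |F| = C(141, 9) = 46776495948315

The Erdős-Ko-Rado theorem states: for n ≥ 2k, an intersecting family of k-subsets of an n-element set has size at most C(n − 1, k − 1), with equality for 'star' families {A ⊆ [n] : |A| = k, i ∈ A} (fix an element i). For n = 142, k = 10: C(141, 9) = 46776495948315.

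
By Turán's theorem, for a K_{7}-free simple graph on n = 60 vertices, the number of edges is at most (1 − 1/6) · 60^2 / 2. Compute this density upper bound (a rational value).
Turán density bound = (5/6) · 60^2/2 = 1500

Turán's theorem: ex(n, K_{r+1}) is achieved by the complete r-partite Turán graph T(n, r) with parts as balanced as possible, and is at most (1 − 1/r) · n^2/2. For r = 6, n = 60: the density bound is (5/6) · 3600/2 = 1500. Since 6 ∣ 60, the Turán graph T(60, 6) has parts of equal size 10, and its edge count e(T(60, 6)) = 1500 attains the density bound exactly.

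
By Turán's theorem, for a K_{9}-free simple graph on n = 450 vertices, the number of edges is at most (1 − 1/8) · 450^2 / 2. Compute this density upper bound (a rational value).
Turán density bound = (7/8) · 450^2/2 = 354375/4 ≈ 88593.75

Turán's theorem: ex(n, K_{r+1}) is achieved by the complete r-partite Turán graph T(n, r) with parts as balanced as possible, and is at most (1 − 1/r) · n^2/2. For r = 8, n = 450: the density bound is (7/8) · 202500/2 = 354375/4 ≈ 88593.75. The integer-valued extremum is e(T(450, 8)) = 88593, which is strictly less than the density bound 354375/4 since 8 ∤ 450 (the parts of T(450, 8) cannot all be equal).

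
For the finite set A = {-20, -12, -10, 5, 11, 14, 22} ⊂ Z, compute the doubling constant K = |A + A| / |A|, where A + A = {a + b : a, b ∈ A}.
K = |A + A| / |A| = 26/7

Enumerate A + A = {a + b : a, b ∈ A}. With |A| = 7, there are |A|^2 = 49 ordered sum pairs; collecting distinct values, A + A = {-40, -32, -30, -24, -22, -20, -15, -9, -7, -6, -5, -1, 1, 2, 4, 10, 12, 16, 19, 22, 25, 27, 28, 33, 36, 44}, so |A + A| = 26. Thus K = 26/7. For comparison, the minimum possible |A + A| over all 7-element sets is 2·7 − 1 = 13 (so min K = 13/7), attained only by arithmetic progressions.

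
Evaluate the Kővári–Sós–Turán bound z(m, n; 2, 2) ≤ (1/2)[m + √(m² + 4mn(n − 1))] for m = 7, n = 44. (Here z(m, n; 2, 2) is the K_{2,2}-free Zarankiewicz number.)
z(7, 44; 2, 2) ≤ (1/2)[7 + √(7² + 4·7·44·43)] = (1/2)[7 + √53025] = 118.6358

Kővári–Sós–Turán: let r_1, ..., r_7 be the row sums and z = Σ r_i the total number of 1s. Each pair of columns can share at most one row with both entries 1 (else a 2×2 all-ones block appears), so Σ_i C(r_i, 2) ≤ C(44, 2) = 946. By convexity Σ_i C(r_i, 2) ≥ 7·C(z/7, 2) = z(z − 7)/(2·7), giving z² − 7z − 7·44·43 ≤ 0 and hence z ≤ (1/2)[7 + √(49 + 4·13244)] = (1/2)[7 + √53025] ≈ (1/2)(7 + 230.2716) = 118.6358.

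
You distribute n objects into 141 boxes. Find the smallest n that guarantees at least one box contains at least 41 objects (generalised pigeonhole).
n = (41 − 1)·141 + 1 = 5641

By the generalised pigeonhole principle, to guarantee some box contains ≥ r objects we need more than (r − 1) · k objects total. Threshold: n = (r − 1) · k + 1. With r = 41 and k = 141: n = 40 · 141 + 1 = 5640 + 1 = 5641. For n = 5640 = 40 · 141, we can put exactly 40 objects in every box, avoiding 41 in any single one — so 5641 is tight.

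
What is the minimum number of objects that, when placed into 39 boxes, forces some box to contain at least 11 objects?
n = (11 − 1)·39 + 1 = 391

By the generalised pigeonhole principle, to guarantee some box contains ≥ r objects we need more than (r − 1) · k objects total. Threshold: n = (r − 1) · k + 1. With r = 11 and k = 39: n = 10 · 39 + 1 = 390 + 1 = 391. For n = 390 = 10 · 39, we can put exactly 10 objects in every box, avoiding 11 in any single one — so 391 is tight.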